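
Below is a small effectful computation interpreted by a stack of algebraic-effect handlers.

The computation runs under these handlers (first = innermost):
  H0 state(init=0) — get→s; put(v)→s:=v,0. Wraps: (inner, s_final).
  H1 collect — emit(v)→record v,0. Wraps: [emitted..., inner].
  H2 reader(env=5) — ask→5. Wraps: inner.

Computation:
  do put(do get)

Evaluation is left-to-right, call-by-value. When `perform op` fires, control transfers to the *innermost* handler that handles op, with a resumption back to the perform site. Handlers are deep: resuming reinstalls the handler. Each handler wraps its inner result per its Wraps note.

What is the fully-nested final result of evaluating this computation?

Working:
get @ H0 ⇒ 0
put(0) @ H0 ⇒ s:=0
H0 returns (0, 0)
H1 returns [(0, 0)]
H2 returns [(0, 0)]
= [(0, 0)]

Answer: [(0, 0)]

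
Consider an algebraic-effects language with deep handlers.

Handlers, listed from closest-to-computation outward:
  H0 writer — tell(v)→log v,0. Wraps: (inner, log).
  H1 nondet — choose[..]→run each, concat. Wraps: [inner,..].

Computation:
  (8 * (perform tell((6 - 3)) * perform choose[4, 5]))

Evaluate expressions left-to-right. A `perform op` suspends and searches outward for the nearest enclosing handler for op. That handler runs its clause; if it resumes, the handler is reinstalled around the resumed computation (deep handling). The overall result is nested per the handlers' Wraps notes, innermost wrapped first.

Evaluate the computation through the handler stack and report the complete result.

Answer: [(0, (3)), (0, (3))]

Working:
tell(3) @ H0 ⇒ log+=3
choose[4, 5] @ H1
  branch[0] choose=4:
    H0 returns (0, (3))
    H1 returns [(0, (3))]
  branch[1] choose=5:
    H0 returns (0, (3))
    H1 returns [(0, (3))]
= [(0, (3)), (0, (3))]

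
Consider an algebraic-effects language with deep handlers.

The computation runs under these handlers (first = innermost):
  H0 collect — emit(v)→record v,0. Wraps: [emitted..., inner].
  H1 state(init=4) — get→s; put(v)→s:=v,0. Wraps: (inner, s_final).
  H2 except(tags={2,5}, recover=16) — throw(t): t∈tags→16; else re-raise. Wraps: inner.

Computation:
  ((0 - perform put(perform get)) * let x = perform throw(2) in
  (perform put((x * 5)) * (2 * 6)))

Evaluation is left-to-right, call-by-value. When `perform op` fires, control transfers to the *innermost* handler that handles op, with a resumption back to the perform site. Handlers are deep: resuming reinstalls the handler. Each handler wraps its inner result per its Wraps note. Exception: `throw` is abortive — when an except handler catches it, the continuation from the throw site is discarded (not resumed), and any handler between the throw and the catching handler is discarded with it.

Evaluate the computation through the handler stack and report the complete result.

Evaluation trace:
get @ H1 ⇒ 4
put(4) @ H1 ⇒ s:=4
throw(2) @ H2 caught ⇒ 16
= 16

Answer: 16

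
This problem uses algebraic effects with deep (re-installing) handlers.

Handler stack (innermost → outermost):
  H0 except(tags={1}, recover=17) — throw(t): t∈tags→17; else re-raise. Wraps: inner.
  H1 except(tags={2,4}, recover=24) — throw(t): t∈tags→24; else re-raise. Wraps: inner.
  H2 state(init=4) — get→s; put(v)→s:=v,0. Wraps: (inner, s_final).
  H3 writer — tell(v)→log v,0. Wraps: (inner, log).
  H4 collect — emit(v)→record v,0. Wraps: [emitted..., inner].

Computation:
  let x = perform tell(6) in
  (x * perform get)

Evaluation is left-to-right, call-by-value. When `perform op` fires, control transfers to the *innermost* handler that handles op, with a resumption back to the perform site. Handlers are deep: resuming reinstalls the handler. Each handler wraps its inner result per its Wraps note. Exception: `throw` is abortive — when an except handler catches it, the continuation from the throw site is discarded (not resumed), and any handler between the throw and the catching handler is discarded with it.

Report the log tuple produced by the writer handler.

Answer: (6)

Step-by-step:
tell(6) @ H3 ⇒ log+=6
get @ H2 ⇒ 4
H0 returns 0
H1 returns 0
H2 returns (0, 4)
H3 returns ((0, 4), (6))
H4 returns [((0, 4), (6))]
= [((0, 4), (6))]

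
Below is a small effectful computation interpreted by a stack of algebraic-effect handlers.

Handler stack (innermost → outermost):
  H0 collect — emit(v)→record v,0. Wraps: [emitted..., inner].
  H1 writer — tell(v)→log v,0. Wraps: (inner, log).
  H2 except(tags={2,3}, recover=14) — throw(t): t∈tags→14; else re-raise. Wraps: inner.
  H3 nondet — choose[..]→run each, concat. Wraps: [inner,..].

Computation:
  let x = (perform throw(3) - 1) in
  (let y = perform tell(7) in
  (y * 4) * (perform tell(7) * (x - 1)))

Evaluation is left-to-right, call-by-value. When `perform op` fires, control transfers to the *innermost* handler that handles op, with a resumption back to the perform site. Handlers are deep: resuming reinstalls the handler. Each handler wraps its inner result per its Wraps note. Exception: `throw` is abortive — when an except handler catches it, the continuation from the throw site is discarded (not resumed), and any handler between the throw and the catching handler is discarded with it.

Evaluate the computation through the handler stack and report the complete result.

Working:
throw(3) @ H2 caught ⇒ 14
H3 returns [14]
= [14]

Answer: [14]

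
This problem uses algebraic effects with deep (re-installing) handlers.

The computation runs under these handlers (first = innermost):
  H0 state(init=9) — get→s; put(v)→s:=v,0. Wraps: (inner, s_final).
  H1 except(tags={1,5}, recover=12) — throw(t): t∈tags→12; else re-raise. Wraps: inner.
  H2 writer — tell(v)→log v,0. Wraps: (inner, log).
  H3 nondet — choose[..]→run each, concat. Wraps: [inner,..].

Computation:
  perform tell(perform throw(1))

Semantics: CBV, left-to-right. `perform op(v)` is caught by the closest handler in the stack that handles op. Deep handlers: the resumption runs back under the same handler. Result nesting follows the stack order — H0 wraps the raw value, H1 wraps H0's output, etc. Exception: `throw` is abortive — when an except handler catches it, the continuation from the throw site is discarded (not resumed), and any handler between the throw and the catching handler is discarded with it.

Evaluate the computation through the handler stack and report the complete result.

Answer: [(12, ())]

Working:
throw(1) @ H1 caught ⇒ 12
H2 returns (12, ())
H3 returns [(12, ())]
= [(12, ())]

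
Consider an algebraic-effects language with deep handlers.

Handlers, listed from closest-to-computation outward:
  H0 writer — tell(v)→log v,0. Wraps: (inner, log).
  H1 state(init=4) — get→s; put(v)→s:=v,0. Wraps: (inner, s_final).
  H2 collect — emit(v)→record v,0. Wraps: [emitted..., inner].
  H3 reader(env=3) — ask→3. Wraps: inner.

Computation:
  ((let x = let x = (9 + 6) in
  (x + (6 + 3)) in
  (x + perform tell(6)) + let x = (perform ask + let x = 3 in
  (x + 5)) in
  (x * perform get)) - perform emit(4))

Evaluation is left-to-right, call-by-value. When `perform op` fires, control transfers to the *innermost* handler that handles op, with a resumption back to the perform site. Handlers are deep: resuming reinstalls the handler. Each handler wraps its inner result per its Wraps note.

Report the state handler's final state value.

Answer: 4

Step-by-step:
tell(6) @ H0 ⇒ log+=6
ask @ H3 ⇒ 3
get @ H1 ⇒ 4
emit(4) @ H2 ⇒ out+=4
H0 returns (68, (6))
H1 returns ((68, (6)), 4)
H2 returns [4, ((68, (6)), 4)]
H3 returns [4, ((68, (6)), 4)]
= [4, ((68, (6)), 4)]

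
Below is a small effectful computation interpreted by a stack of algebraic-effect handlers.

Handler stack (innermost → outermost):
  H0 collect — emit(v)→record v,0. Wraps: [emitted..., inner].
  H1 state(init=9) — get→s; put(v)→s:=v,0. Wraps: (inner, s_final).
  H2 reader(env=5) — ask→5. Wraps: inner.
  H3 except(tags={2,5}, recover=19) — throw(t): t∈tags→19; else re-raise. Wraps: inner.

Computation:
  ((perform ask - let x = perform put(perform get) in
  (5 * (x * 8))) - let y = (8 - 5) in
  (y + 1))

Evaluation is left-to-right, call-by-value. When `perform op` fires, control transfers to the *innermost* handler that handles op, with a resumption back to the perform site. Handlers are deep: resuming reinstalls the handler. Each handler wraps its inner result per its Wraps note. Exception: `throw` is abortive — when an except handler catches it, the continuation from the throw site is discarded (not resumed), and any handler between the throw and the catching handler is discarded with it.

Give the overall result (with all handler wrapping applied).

Working:
ask @ H2 ⇒ 5
get @ H1 ⇒ 9
put(9) @ H1 ⇒ s:=9
H0 returns [1]
H1 returns ([1], 9)
H2 returns ([1], 9)
H3 returns ([1], 9)
= ([1], 9)

Answer: ([1], 9)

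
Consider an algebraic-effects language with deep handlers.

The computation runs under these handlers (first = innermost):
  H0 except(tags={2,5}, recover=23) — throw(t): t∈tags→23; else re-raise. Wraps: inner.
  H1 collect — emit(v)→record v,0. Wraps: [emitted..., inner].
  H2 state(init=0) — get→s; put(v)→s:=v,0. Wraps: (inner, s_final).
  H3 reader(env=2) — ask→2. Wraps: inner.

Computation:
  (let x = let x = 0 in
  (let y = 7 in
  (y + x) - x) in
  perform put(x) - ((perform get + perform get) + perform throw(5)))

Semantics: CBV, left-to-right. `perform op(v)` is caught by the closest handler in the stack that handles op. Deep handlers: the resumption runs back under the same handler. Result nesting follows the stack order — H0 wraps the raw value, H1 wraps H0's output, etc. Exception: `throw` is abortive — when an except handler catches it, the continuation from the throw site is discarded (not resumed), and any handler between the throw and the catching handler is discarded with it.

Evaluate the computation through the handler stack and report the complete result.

Step-by-step:
put(7) @ H2 ⇒ s:=7
get @ H2 ⇒ 7
get @ H2 ⇒ 7
throw(5) @ H0 caught ⇒ 23
H1 returns [23]
H2 returns ([23], 7)
H3 returns ([23], 7)
= ([23], 7)

Answer: ([23], 7)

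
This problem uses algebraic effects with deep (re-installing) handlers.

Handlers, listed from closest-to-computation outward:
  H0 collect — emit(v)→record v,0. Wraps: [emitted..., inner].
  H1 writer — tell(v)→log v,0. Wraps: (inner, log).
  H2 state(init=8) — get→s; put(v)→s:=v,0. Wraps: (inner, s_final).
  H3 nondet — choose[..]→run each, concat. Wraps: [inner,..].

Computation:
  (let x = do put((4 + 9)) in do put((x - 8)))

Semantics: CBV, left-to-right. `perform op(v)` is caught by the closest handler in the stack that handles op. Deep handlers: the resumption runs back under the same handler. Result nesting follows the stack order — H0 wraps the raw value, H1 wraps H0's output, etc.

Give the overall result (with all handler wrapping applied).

Answer: [(([0], ()), -8)]

Evaluation trace:
put(13) @ H2 ⇒ s:=13
put(-8) @ H2 ⇒ s:=-8
H0 returns [0]
H1 returns ([0], ())
H2 returns (([0], ()), -8)
H3 returns [(([0], ()), -8)]
= [(([0], ()), -8)]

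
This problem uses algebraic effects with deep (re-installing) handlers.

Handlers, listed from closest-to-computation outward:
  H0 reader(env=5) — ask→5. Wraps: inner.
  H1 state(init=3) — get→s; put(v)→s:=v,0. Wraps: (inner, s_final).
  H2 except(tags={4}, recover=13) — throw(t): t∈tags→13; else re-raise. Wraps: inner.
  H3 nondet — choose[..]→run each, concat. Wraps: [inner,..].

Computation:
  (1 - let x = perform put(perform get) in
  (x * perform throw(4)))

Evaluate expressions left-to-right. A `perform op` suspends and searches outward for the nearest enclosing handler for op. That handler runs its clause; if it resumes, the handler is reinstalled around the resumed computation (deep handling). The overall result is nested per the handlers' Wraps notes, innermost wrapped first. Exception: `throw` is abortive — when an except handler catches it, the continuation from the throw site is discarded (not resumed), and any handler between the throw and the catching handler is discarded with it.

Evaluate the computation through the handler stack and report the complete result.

Answer: [13]

Working:
get @ H1 ⇒ 3
put(3) @ H1 ⇒ s:=3
throw(4) @ H2 caught ⇒ 13
H3 returns [13]
= [13]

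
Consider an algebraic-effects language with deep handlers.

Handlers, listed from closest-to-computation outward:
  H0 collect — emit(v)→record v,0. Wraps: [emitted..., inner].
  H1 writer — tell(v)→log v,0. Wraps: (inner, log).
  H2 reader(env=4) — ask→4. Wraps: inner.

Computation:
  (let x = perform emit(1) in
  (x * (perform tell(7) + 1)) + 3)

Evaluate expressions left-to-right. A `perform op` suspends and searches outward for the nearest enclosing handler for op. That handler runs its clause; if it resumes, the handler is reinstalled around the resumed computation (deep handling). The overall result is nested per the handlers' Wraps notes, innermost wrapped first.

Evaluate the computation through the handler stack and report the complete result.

Answer: ([1, 3], (7))

Step-by-step:
emit(1) @ H0 ⇒ out+=1
tell(7) @ H1 ⇒ log+=7
H0 returns [1, 3]
H1 returns ([1, 3], (7))
H2 returns ([1, 3], (7))
= ([1, 3], (7))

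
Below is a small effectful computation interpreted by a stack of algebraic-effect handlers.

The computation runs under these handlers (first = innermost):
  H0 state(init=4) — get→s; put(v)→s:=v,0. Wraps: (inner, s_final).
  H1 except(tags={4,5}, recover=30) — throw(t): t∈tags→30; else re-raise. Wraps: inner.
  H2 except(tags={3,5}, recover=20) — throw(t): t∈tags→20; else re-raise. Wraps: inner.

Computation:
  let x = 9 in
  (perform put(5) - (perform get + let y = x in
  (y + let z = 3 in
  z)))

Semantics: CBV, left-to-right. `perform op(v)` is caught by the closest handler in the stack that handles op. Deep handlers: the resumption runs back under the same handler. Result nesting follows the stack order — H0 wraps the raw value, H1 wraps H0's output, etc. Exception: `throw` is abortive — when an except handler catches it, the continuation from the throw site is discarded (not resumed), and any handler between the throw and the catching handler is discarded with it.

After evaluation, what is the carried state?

Step-by-step:
put(5) @ H0 ⇒ s:=5
get @ H0 ⇒ 5
H0 returns (-17, 5)
H1 returns (-17, 5)
H2 returns (-17, 5)
= (-17, 5)

Answer: 5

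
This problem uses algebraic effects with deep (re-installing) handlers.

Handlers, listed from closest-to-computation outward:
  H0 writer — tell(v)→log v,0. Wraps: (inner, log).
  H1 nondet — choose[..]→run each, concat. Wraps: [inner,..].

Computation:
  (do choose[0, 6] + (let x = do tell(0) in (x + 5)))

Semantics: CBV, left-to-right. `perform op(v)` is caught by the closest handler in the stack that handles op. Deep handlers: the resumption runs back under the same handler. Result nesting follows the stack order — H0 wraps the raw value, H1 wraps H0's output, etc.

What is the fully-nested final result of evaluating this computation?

Answer: [(5, (0)), (11, (0))]

Working:
choose[0, 6] @ H1
  branch[0] choose=0:
    tell(0) @ H0 ⇒ log+=0
    H0 returns (5, (0))
    H1 returns [(5, (0))]
  branch[1] choose=6:
    tell(0) @ H0 ⇒ log+=0
    H0 returns (11, (0))
    H1 returns [(11, (0))]
= [(5, (0)), (11, (0))]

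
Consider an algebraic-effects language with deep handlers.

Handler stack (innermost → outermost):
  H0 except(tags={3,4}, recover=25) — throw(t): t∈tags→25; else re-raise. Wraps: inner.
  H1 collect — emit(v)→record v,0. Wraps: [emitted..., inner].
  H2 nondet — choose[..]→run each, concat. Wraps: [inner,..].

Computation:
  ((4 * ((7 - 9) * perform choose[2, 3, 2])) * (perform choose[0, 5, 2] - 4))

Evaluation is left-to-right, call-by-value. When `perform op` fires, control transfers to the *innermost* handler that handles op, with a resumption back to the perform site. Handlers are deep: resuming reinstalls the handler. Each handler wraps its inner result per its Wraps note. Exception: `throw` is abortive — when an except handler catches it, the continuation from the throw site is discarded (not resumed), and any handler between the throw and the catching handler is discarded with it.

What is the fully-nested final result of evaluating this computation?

Answer: [[64], [-16], [32], [96], [-24], [48], [64], [-16], [32]]

Evaluation trace:
choose[2, 3, 2] @ H2
  branch[0] choose=2:
    choose[0, 5, 2] @ H2
      branch[0] choose=0:
        H0 returns 64
        H1 returns [64]
        H2 returns [[64]]
      branch[1] choose=5:
        H0 returns -16
        H1 returns [-16]
        H2 returns [[-16]]
      branch[2] choose=2:
        H0 returns 32
        H1 returns [32]
        H2 returns [[32]]
  branch[1] choose=3:
    choose[0, 5, 2] @ H2
      branch[0] choose=0:
        H0 returns 96
        H1 returns [96]
        H2 returns [[96]]
      branch[1] choose=5:
        H0 returns -24
        H1 returns [-24]
        H2 returns [[-24]]
      branch[2] choose=2:
        H0 returns 48
        H1 returns [48]
        H2 returns [[48]]
  branch[2] choose=2:
    choose[0, 5, 2] @ H2
      branch[0] choose=0:
        H0 returns 64
        H1 returns [64]
        H2 returns [[64]]
      branch[1] choose=5:
        H0 returns -16
        H1 returns [-16]
        H2 returns [[-16]]
      branch[2] choose=2:
        H0 returns 32
        H1 returns [32]
        H2 returns [[32]]
= [[64], [-16], [32], [96], [-24], [48], [64], [-16], [32]]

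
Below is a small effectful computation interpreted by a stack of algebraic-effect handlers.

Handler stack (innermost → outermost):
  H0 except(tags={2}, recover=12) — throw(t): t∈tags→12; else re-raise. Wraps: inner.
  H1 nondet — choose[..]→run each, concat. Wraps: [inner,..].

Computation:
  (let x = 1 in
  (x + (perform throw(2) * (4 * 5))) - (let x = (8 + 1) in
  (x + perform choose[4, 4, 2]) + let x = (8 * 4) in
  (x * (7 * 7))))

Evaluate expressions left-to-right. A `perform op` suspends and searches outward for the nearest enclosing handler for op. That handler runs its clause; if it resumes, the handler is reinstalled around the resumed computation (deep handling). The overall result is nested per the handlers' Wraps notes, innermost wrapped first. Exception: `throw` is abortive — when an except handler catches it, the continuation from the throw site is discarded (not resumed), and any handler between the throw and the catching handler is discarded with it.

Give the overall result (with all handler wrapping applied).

Working:
throw(2) @ H0 caught ⇒ 12
H1 returns [12]
= [12]

Answer: [12]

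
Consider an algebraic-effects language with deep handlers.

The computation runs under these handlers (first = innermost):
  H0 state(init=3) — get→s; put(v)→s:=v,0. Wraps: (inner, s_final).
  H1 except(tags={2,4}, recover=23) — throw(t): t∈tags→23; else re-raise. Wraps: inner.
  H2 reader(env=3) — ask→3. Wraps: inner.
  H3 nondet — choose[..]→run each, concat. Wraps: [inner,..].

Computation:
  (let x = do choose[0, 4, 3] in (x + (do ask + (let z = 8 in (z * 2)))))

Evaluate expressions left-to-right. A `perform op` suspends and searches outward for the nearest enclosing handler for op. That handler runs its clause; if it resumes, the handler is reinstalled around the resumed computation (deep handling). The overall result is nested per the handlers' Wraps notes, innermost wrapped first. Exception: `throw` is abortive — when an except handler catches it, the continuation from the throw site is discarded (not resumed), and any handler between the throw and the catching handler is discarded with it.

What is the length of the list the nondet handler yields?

Evaluation trace:
choose[0, 4, 3] @ H3
  branch[0] choose=0:
    ask @ H2 ⇒ 3
    H0 returns (19, 3)
    H1 returns (19, 3)
    H2 returns (19, 3)
    H3 returns [(19, 3)]
  branch[1] choose=4:
    ask @ H2 ⇒ 3
    H0 returns (23, 3)
    H1 returns (23, 3)
    H2 returns (23, 3)
    H3 returns [(23, 3)]
  branch[2] choose=3:
    ask @ H2 ⇒ 3
    H0 returns (22, 3)
    H1 returns (22, 3)
    H2 returns (22, 3)
    H3 returns [(22, 3)]
= [(19, 3), (23, 3), (22, 3)]

Answer: 3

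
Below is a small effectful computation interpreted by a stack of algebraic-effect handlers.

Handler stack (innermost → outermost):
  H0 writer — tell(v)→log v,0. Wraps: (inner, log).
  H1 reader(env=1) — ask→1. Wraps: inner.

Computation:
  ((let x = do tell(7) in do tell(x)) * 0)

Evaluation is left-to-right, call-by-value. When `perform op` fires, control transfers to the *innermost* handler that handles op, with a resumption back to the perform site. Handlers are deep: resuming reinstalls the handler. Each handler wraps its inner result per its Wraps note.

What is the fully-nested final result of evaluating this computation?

Working:
tell(7) @ H0 ⇒ log+=7
tell(0) @ H0 ⇒ log+=0
H0 returns (0, (7, 0))
H1 returns (0, (7, 0))
= (0, (7, 0))

Answer: (0, (7, 0))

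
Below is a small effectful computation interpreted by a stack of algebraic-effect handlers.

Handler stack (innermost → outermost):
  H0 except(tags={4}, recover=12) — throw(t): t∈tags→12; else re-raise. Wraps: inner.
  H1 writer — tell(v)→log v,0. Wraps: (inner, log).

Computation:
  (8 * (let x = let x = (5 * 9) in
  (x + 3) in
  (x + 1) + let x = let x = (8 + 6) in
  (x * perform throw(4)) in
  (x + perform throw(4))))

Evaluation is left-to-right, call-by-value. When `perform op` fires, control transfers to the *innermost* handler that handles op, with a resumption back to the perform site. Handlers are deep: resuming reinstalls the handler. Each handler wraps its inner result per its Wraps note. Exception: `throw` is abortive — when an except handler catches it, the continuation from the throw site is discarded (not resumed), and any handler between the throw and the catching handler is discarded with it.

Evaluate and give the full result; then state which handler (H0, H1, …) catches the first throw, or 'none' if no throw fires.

Working:
throw(4) @ H0 caught ⇒ 12
H1 returns (12, ())
= (12, ())

Answer: (12, ()) ; first throw caught by: H0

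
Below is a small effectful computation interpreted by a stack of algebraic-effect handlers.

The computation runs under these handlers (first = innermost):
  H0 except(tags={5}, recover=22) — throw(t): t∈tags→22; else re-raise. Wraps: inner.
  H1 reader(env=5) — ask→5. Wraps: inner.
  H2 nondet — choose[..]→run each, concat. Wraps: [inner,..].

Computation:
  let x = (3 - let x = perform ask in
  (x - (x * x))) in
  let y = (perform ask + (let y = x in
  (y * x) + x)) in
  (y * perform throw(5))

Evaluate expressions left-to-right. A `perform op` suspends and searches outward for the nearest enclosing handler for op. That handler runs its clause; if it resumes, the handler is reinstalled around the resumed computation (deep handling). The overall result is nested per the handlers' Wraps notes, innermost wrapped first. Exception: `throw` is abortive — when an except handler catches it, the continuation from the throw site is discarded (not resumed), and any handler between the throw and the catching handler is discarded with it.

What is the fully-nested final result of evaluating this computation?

Working:
ask @ H1 ⇒ 5
ask @ H1 ⇒ 5
throw(5) @ H0 caught ⇒ 22
H1 returns 22
H2 returns [22]
= [22]

Answer: [22]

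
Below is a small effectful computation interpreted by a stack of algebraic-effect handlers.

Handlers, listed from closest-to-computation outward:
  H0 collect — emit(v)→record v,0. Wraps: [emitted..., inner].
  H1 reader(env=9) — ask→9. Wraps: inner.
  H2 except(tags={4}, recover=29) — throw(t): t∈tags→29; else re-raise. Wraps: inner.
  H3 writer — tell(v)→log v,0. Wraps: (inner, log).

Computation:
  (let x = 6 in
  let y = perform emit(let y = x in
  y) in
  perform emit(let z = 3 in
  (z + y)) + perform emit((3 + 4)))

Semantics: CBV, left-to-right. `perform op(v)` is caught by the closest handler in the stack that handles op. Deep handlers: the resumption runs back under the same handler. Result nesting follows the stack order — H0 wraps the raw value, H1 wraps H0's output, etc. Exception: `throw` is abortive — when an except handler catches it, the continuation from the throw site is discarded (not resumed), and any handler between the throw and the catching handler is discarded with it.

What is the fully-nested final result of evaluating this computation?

Evaluation trace:
emit(6) @ H0 ⇒ out+=6
emit(3) @ H0 ⇒ out+=3
emit(7) @ H0 ⇒ out+=7
H0 returns [6, 3, 7, 0]
H1 returns [6, 3, 7, 0]
H2 returns [6, 3, 7, 0]
H3 returns ([6, 3, 7, 0], ())
= ([6, 3, 7, 0], ())

Answer: ([6, 3, 7, 0], ())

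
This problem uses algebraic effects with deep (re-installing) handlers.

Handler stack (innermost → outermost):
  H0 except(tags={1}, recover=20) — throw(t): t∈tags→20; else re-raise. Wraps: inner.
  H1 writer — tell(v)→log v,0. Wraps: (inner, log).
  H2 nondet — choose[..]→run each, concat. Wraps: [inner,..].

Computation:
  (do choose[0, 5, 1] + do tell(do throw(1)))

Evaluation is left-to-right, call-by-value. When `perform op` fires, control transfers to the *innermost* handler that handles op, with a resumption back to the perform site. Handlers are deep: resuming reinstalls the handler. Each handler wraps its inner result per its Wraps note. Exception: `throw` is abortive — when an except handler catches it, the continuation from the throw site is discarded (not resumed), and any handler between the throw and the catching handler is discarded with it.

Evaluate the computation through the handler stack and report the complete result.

Answer: [(20, ()), (20, ()), (20, ())]

Step-by-step:
choose[0, 5, 1] @ H2
  branch[0] choose=0:
    throw(1) @ H0 caught ⇒ 20
    H1 returns (20, ())
    H2 returns [(20, ())]
  branch[1] choose=5:
    throw(1) @ H0 caught ⇒ 20
    H1 returns (20, ())
    H2 returns [(20, ())]
  branch[2] choose=1:
    throw(1) @ H0 caught ⇒ 20
    H1 returns (20, ())
    H2 returns [(20, ())]
= [(20, ()), (20, ()), (20, ())]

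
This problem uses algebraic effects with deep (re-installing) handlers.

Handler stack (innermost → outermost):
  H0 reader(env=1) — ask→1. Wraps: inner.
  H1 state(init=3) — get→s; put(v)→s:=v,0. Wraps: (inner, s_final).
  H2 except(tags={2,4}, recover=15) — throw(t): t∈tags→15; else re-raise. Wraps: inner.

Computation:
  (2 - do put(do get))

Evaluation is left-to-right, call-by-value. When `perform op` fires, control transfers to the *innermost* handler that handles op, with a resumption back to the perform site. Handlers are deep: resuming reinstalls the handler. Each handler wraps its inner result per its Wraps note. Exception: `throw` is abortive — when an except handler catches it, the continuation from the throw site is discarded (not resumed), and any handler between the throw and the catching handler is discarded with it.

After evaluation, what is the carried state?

Step-by-step:
get @ H1 ⇒ 3
put(3) @ H1 ⇒ s:=3
H0 returns 2
H1 returns (2, 3)
H2 returns (2, 3)
= (2, 3)

Answer: 3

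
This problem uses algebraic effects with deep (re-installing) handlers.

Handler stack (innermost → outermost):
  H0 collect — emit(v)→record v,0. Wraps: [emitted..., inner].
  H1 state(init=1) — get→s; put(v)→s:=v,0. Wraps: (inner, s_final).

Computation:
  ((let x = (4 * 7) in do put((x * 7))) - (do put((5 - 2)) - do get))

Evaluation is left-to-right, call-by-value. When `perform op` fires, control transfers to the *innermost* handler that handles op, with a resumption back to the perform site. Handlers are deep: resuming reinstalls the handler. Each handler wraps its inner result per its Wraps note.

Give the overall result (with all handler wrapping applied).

Working:
put(196) @ H1 ⇒ s:=196
put(3) @ H1 ⇒ s:=3
get @ H1 ⇒ 3
H0 returns [3]
H1 returns ([3], 3)
= ([3], 3)

Answer: ([3], 3)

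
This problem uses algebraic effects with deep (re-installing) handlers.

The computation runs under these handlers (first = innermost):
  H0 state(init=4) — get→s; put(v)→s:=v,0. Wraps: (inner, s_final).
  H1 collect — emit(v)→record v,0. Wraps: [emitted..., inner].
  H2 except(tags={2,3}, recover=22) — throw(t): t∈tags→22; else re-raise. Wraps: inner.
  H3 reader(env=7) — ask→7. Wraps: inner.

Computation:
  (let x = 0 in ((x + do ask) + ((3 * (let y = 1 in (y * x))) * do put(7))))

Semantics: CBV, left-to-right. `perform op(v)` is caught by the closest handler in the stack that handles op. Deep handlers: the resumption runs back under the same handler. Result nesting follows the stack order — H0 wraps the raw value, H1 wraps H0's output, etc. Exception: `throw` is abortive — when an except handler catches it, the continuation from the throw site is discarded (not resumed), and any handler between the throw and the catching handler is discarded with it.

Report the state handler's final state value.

Answer: 7

Step-by-step:
ask @ H3 ⇒ 7
put(7) @ H0 ⇒ s:=7
H0 returns (7, 7)
H1 returns [(7, 7)]
H2 returns [(7, 7)]
H3 returns [(7, 7)]
= [(7, 7)]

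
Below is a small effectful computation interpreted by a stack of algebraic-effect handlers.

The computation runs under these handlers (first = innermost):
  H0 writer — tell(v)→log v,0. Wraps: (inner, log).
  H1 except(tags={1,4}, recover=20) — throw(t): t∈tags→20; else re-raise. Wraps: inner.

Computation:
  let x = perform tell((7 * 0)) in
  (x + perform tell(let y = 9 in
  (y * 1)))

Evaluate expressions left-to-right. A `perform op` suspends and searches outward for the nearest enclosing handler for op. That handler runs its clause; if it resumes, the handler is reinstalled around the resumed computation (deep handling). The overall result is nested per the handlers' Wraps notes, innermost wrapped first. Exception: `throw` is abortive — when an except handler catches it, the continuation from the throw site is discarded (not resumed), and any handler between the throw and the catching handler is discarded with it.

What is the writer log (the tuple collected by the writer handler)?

Step-by-step:
tell(0) @ H0 ⇒ log+=0
tell(9) @ H0 ⇒ log+=9
H0 returns (0, (0, 9))
H1 returns (0, (0, 9))
= (0, (0, 9))

Answer: (0, 9)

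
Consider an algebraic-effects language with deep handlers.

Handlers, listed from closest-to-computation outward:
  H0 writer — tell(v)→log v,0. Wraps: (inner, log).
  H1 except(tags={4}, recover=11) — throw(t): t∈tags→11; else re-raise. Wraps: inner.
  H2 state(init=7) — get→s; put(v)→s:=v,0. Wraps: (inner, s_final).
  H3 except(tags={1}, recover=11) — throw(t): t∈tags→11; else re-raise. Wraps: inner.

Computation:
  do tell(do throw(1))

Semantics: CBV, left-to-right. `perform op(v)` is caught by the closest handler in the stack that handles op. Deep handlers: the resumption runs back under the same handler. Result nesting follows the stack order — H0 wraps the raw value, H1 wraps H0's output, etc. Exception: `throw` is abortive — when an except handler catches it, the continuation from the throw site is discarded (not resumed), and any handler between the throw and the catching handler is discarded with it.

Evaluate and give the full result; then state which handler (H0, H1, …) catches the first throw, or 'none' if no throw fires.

Answer: 11 ; first throw caught by: H3

Step-by-step:
throw(1) @ H1 re-raised
throw(1) @ H3 caught ⇒ 11
= 11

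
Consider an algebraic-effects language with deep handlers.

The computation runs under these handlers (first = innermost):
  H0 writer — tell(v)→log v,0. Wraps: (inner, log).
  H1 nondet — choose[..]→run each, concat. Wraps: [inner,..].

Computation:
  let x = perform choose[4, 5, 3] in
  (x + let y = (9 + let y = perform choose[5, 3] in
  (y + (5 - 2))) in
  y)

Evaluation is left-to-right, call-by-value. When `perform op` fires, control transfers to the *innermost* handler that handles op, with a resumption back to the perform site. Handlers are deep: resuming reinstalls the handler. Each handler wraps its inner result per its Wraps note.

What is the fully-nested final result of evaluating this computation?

Answer: [(21, ()), (19, ()), (22, ()), (20, ()), (20, ()), (18, ())]

Working:
choose[4, 5, 3] @ H1
  branch[0] choose=4:
    choose[5, 3] @ H1
      branch[0] choose=5:
        H0 returns (21, ())
        H1 returns [(21, ())]
      branch[1] choose=3:
        H0 returns (19, ())
        H1 returns [(19, ())]
  branch[1] choose=5:
    choose[5, 3] @ H1
      branch[0] choose=5:
        H0 returns (22, ())
        H1 returns [(22, ())]
      branch[1] choose=3:
        H0 returns (20, ())
        H1 returns [(20, ())]
  branch[2] choose=3:
    choose[5, 3] @ H1
      branch[0] choose=5:
        H0 returns (20, ())
        H1 returns [(20, ())]
      branch[1] choose=3:
        H0 returns (18, ())
        H1 returns [(18, ())]
= [(21, ()), (19, ()), (22, ()), (20, ()), (20, ()), (18, ())]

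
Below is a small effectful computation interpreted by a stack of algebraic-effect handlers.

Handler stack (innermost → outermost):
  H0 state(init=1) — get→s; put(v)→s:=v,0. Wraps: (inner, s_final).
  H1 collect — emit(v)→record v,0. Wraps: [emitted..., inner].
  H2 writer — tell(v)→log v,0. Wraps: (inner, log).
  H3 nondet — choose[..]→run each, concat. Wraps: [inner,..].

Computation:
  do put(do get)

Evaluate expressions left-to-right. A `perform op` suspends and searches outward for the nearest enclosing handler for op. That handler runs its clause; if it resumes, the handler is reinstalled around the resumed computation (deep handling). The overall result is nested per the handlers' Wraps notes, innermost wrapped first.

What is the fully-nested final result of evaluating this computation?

Answer: [([(0, 1)], ())]

Evaluation trace:
get @ H0 ⇒ 1
put(1) @ H0 ⇒ s:=1
H0 returns (0, 1)
H1 returns [(0, 1)]
H2 returns ([(0, 1)], ())
H3 returns [([(0, 1)], ())]
= [([(0, 1)], ())]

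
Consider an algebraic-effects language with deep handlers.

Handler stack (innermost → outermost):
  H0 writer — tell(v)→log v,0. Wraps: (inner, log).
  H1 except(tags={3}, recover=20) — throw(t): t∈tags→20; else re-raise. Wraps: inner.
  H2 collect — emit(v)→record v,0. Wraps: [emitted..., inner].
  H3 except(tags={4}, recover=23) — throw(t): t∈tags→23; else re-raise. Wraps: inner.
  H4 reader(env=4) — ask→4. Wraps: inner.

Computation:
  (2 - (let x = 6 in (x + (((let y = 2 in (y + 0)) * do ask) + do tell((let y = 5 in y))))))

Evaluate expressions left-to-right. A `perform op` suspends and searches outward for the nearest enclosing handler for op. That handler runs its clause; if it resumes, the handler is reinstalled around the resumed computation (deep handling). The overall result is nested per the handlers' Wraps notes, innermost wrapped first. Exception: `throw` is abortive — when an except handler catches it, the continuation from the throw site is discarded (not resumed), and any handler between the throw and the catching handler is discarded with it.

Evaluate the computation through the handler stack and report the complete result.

Evaluation trace:
ask @ H4 ⇒ 4
tell(5) @ H0 ⇒ log+=5
H0 returns (-12, (5))
H1 returns (-12, (5))
H2 returns [(-12, (5))]
H3 returns [(-12, (5))]
H4 returns [(-12, (5))]
= [(-12, (5))]

Answer: [(-12, (5))]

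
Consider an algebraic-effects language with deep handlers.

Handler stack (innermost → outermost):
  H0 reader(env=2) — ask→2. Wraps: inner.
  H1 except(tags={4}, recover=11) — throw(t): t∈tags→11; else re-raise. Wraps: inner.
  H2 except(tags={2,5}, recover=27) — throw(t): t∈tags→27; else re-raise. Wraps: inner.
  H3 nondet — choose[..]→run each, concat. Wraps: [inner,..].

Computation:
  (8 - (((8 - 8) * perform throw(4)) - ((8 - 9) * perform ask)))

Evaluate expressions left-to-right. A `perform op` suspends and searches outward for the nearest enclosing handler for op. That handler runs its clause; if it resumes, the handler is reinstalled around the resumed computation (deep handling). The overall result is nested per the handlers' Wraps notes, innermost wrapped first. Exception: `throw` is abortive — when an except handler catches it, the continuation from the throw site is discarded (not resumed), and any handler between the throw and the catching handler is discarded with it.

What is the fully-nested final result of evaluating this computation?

Answer: [11]

Evaluation trace:
throw(4) @ H1 caught ⇒ 11
H2 returns 11
H3 returns [11]
= [11]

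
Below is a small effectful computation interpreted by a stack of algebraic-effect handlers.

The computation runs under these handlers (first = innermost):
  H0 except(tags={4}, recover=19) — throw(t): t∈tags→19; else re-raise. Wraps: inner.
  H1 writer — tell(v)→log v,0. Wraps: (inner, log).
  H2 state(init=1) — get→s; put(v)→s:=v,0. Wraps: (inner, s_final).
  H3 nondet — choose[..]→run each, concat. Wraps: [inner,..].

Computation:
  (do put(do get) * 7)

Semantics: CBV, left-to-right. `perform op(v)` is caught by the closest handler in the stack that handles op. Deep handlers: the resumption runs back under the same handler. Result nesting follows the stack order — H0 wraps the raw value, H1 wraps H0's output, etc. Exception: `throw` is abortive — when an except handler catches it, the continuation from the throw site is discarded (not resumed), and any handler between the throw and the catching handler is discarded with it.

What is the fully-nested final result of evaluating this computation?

Answer: [((0, ()), 1)]

Step-by-step:
get @ H2 ⇒ 1
put(1) @ H2 ⇒ s:=1
H0 returns 0
H1 returns (0, ())
H2 returns ((0, ()), 1)
H3 returns [((0, ()), 1)]
= [((0, ()), 1)]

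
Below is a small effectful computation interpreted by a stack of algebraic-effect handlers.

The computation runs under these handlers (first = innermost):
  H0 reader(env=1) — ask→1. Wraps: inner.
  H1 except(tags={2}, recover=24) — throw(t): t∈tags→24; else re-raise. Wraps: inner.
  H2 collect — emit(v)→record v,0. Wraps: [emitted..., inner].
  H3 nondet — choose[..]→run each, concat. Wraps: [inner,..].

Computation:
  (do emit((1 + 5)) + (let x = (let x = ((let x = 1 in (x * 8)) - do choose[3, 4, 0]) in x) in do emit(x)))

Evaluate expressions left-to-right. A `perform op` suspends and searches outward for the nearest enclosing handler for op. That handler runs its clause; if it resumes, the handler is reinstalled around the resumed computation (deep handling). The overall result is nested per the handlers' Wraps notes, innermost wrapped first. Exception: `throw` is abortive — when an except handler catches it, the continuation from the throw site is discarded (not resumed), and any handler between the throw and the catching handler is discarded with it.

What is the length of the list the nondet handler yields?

Working:
emit(6) @ H2 ⇒ out+=6
choose[3, 4, 0] @ H3
  branch[0] choose=3:
    emit(5) @ H2 ⇒ out+=5
    H0 returns 0
    H1 returns 0
    H2 returns [6, 5, 0]
    H3 returns [[6, 5, 0]]
  branch[1] choose=4:
    emit(4) @ H2 ⇒ out+=4
    H0 returns 0
    H1 returns 0
    H2 returns [6, 4, 0]
    H3 returns [[6, 4, 0]]
  branch[2] choose=0:
    emit(8) @ H2 ⇒ out+=8
    H0 returns 0
    H1 returns 0
    H2 returns [6, 8, 0]
    H3 returns [[6, 8, 0]]
= [[6, 5, 0], [6, 4, 0], [6, 8, 0]]

Answer: 3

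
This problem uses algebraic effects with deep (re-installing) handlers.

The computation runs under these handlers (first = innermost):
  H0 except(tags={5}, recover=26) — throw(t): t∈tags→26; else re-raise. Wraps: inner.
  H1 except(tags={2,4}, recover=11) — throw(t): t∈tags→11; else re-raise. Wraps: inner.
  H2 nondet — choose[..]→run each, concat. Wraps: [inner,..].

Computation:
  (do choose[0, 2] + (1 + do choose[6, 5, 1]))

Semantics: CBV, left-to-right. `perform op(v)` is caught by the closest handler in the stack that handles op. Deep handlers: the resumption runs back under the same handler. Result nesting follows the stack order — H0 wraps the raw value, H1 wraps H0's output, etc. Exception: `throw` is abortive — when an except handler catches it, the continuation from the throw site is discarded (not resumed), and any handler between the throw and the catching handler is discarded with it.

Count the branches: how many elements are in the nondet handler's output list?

Answer: 6

Step-by-step:
choose[0, 2] @ H2
  branch[0] choose=0:
    choose[6, 5, 1] @ H2
      branch[0] choose=6:
        H0 returns 7
        H1 returns 7
        H2 returns [7]
      branch[1] choose=5:
        H0 returns 6
        H1 returns 6
        H2 returns [6]
      branch[2] choose=1:
        H0 returns 2
        H1 returns 2
        H2 returns [2]
  branch[1] choose=2:
    choose[6, 5, 1] @ H2
      branch[0] choose=6:
        H0 returns 9
        H1 returns 9
        H2 returns [9]
      branch[1] choose=5:
        H0 returns 8
        H1 returns 8
        H2 returns [8]
      branch[2] choose=1:
        H0 returns 4
        H1 returns 4
        H2 returns [4]
= [7, 6, 2, 9, 8, 4]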